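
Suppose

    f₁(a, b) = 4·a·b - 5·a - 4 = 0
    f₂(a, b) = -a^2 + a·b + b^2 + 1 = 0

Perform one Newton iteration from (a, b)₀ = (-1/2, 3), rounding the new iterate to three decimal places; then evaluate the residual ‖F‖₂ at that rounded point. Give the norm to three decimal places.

At (-1/2, 3): F = (-7.500, 8.250).
Jacobian J = [[4·b - 5, 4·a], [-2·a + b, a + 2·b]].
At the point, J = [[7.000, -2.000], [4.000, 5.500]] (det J = 46.500).
Solving J·Δ = −F gives Δ = (0.532, -1.887).
Then the next iterate is (a, b)₁ = (0.032, 1.113).
Re-evaluating at (0.032, 1.113): F = (-4.01754, 2.27336), so ‖F‖₂ = 4.616.

4.616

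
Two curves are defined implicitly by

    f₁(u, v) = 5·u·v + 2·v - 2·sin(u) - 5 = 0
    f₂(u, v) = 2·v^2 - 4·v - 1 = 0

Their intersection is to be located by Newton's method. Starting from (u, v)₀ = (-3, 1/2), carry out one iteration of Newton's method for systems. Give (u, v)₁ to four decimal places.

At (-3, 1/2): F = (-11.217760, -2.5000).
Jacobian J = [[5·v - 2·cos(u), 5·u + 2], [0, 4·v - 4]].
At the point, J = [[4.479985, -13.0000], [0.0000, -2.0000]] (det J = -8.959970).
Solving J·Δ = −F gives Δ = (-1.1233, -1.2500).
Then the next iterate is (u, v)₁ = (-4.1233, -0.7500).

(-4.1233, -0.7500)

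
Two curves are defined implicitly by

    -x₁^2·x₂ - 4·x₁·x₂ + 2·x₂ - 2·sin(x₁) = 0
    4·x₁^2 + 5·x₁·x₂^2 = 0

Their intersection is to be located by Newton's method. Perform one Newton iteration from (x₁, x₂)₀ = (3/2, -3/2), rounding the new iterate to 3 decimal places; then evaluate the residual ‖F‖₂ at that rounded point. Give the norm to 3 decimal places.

At (3/2, -3/2): F = (7.38001, 25.875).
Jacobian J = [[-2·x₁·x₂ - 4·x₂ - 2·cos(x₁), -x₁^2 - 4·x₁ + 2], [8·x₁ + 5·x₂^2, 10·x₁·x₂]].
At the point, J = [[10.35853, -6.250], [23.250, -22.500]] (det J = -87.75433).
Solving J·Δ = −F gives Δ = (-0.049, 1.099).
Then the next iterate is (x₁, x₂)₁ = (1.451, -0.401).
Re-evaluating at (1.451, -0.401): F = (0.38400, 9.58822), so ‖F‖₂ = 9.596.

9.596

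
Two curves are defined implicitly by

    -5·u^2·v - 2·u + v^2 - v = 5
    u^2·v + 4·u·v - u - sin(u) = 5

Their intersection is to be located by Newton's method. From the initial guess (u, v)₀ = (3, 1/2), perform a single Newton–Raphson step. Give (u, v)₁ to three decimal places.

At (3, 1/2): F = (-33.750, 2.35888).
Jacobian J = [[-10·u·v - 2, -5·u^2 + 2·v - 1], [2·u·v + 4·v - cos(u) - 1, u^2 + 4·u]].
At the point, J = [[-17.000, -45.000], [4.98999, 21.000]] (det J = -132.45034).
Solving J·Δ = −F gives Δ = (-4.550, 0.969).
Then the next iterate is (u, v)₁ = (-1.550, 1.469).

(-1.550, 1.469)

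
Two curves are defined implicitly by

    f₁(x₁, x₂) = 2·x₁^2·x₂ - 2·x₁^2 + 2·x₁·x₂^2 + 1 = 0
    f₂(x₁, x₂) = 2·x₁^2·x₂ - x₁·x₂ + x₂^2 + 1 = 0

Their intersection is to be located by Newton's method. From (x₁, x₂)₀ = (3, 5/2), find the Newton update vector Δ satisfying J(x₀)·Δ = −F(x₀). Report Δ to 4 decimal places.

At (3, 5/2): F = (65.5000, 44.7500).
Jacobian J = [[4·x₁·x₂ - 4·x₁ + 2·x₂^2, 2·x₁^2 + 4·x₁·x₂], [4·x₁·x₂ - x₂, 2·x₁^2 - x₁ + 2·x₂]].
At the point, J = [[30.5000, 48.0000], [27.5000, 20.0000]] (det J = -710.0000).
Solving J·Δ = −F gives Δ = (-1.1803, -0.6146).

(-1.1803, -0.6146)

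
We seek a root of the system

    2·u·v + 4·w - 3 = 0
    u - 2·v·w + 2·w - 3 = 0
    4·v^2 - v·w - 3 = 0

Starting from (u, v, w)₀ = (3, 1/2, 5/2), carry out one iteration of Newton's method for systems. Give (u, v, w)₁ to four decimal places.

At (3, 1/2, 5/2): F = (10.0000, 2.5000, -3.2500).
Jacobian J = [[2·v, 2·u, 4], [1, -2·w, -2·v + 2], [0, 8·v - w, -v]].
At the point, J = [[1.0000, 6.0000, 4.0000], [1.0000, -5.0000, 1.0000], [0.0000, 1.5000, -0.5000]] (det J = 10.0000).
Solving J·Δ = −F gives Δ = (5.2000, 0.6000, -4.7000).
Then the next iterate is (u, v, w)₁ = (8.2000, 1.1000, -2.2000).

(8.2000, 1.1000, -2.2000)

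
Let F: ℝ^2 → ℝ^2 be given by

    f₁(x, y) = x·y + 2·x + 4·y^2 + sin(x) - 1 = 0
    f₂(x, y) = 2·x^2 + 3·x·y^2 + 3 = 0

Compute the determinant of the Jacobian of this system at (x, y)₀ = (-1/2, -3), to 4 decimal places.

J = [[y + cos(x) + 2, x + 8·y], [4·x + 3·y^2, 6·x·y]].
At the point, J = [[-0.122417, -24.5000], [25.0000, 9.0000]].
det J = 611.3982.

611.3982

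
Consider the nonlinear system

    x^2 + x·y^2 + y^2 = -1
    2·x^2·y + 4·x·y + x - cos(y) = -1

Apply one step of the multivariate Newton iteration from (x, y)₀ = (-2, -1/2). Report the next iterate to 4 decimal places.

(-2.3325, -6.4968)

At (-2, -1/2): F = (4.7500, -1.877583).
Jacobian J = [[2·x + y^2, 2·x·y + 2·y], [4·x·y + 4·y + 1, 2·x^2 + 4·x + sin(y)]].
At the point, J = [[-3.7500, 1.0000], [3.0000, -0.479426]] (det J = -1.202154).
Solving J·Δ = −F gives Δ = (-0.3325, -5.9968).
Then the next iterate is (x, y)₁ = (-2.3325, -6.4968).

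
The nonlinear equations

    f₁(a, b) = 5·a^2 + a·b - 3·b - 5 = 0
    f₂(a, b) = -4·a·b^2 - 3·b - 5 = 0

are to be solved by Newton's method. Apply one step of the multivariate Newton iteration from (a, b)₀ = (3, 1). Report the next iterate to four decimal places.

(1.7097, 0.4504)

At (3, 1): F = (40.0000, -20.0000).
Jacobian J = [[10·a + b, a - 3], [-4·b^2, -8·a·b - 3]].
At the point, J = [[31.0000, 0.0000], [-4.0000, -27.0000]] (det J = -837.0000).
Solving J·Δ = −F gives Δ = (-1.2903, -0.5496).
Then the next iterate is (a, b)₁ = (1.7097, 0.4504).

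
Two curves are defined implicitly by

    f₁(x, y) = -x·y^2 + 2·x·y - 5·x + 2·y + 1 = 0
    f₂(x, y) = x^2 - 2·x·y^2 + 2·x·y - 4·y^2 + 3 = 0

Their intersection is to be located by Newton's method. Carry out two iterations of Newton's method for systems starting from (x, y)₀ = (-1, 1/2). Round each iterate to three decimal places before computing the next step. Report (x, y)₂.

(0.845, 1.147)

At (-1, 1/2): F = (6.250, 2.500).
Jacobian J = [[-y^2 + 2·y - 5, -2·x·y + 2·x + 2], [2·x - 2·y^2 + 2·y, -4·x·y + 2·x - 8·y]].
At the point, J = [[-4.250, 1.000], [-1.500, -4.000]] (det J = 18.500).
Solving J·Δ = −F gives Δ = (1.486, 0.068).
Then the next iterate is (x, y)₁ = (0.486, 0.568).
Round to (0.486, 0.568) and repeat: F = (0.10130, 2.18421), J = [[-4.18662, 2.41990], [1.46275, -4.67619]].
Δ = (0.359, 0.579), so (x, y)₂ = (0.845, 1.147).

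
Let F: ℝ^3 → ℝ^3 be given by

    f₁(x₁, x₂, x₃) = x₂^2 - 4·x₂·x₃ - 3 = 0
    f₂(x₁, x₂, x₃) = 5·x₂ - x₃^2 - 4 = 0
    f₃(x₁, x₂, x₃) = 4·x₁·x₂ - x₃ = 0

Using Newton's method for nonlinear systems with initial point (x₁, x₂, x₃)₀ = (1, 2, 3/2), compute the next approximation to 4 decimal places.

At (1, 2, 3/2): F = (-11.0000, 3.7500, 6.5000).
Jacobian J = [[0, 2·x₂ - 4·x₃, -4·x₂], [0, 5, -2·x₃], [4·x₂, 4·x₁, -1]].
At the point, J = [[0.0000, -2.0000, -8.0000], [0.0000, 5.0000, -3.0000], [8.0000, 4.0000, -1.0000]] (det J = 368.0000).
Solving J·Δ = −F gives Δ = (-0.2568, -1.3696, -1.0326).
Then the next iterate is (x₁, x₂, x₃)₁ = (0.7432, 0.6304, 0.4674).

(0.7432, 0.6304, 0.4674)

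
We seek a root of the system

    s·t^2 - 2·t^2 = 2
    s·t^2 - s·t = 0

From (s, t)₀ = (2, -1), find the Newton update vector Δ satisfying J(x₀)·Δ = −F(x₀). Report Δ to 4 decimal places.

(2.0000, 1.3333)

At (2, -1): F = (-2.0000, 4.0000).
Jacobian J = [[t^2, 2·s·t - 4·t], [t^2 - t, 2·s·t - s]].
At the point, J = [[1.0000, 0.0000], [2.0000, -6.0000]] (det J = -6.0000).
Solving J·Δ = −F gives Δ = (2.0000, 1.3333).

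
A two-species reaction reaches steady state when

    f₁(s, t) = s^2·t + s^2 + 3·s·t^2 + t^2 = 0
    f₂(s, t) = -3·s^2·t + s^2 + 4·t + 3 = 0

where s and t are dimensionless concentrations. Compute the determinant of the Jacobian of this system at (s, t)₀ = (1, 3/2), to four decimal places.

J = [[2·s·t + 2·s + 3·t^2, s^2 + 6·s·t + 2·t], [-6·s·t + 2·s, -3·s^2 + 4]].
At the point, J = [[11.7500, 13.0000], [-7.0000, 1.0000]].
det J = 102.7500.

102.7500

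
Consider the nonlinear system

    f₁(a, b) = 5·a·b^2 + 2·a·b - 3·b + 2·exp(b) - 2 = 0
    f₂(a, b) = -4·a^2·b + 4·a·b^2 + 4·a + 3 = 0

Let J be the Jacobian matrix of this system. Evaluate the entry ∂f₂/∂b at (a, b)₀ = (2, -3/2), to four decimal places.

-40.0000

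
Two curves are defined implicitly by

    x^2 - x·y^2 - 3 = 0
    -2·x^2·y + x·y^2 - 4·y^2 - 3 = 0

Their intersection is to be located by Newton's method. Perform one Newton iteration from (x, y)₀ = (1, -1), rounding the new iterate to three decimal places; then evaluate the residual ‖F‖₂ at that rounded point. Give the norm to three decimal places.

6.524

At (1, -1): F = (-3.000, -4.000).
Jacobian J = [[2·x - y^2, -2·x·y], [-4·x·y + y^2, -2·x^2 + 2·x·y - 8·y]].
At the point, J = [[1.000, 2.000], [5.000, 4.000]] (det J = -6.000).
Solving J·Δ = −F gives Δ = (-0.667, 1.833).
Then the next iterate is (x, y)₁ = (0.333, 0.833).
Re-evaluating at (0.333, 0.833): F = (-3.12018, -5.72923), so ‖F‖₂ = 6.524.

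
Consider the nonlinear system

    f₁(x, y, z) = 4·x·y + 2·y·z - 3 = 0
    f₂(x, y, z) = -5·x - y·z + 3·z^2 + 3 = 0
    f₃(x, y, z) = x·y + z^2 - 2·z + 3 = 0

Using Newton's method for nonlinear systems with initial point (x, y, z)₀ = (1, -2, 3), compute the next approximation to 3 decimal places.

(-0.240, -1.400, 1.230)

At (1, -2, 3): F = (-23.000, 31.000, 4.000).
Jacobian J = [[4·y, 4·x + 2·z, 2·y], [-5, -z, -y + 6·z], [y, x, 2·z - 2]].
At the point, J = [[-8.000, 10.000, -4.000], [-5.000, -3.000, 20.000], [-2.000, 1.000, 4.000]] (det J = 100.000).
Solving J·Δ = −F gives Δ = (-1.240, 0.600, -1.770).
Then the next iterate is (x, y, z)₁ = (-0.240, -1.400, 1.230).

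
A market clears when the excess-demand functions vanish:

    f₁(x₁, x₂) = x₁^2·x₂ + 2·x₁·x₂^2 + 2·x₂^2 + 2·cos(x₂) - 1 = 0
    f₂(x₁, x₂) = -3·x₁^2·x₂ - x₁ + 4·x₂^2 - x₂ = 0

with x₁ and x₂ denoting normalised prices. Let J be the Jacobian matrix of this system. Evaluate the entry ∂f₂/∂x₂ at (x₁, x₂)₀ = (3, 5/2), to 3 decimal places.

-8.000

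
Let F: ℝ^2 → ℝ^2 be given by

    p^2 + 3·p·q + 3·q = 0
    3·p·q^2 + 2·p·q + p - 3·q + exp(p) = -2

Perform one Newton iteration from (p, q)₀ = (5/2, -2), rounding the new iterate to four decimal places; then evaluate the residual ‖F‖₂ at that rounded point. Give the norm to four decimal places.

16.1084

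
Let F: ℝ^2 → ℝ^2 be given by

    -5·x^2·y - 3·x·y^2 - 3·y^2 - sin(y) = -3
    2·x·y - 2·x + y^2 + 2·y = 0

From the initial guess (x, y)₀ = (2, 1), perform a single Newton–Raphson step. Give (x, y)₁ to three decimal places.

(1.461, 0.625)

At (2, 1): F = (-26.84147, 3.000).
Jacobian J = [[-10·x·y - 3·y^2, -5·x^2 - 6·x·y - 6·y - cos(y)], [2·y - 2, 2·x + 2·y + 2]].
At the point, J = [[-23.000, -38.54030], [0.000, 8.000]] (det J = -184.000).
Solving J·Δ = −F gives Δ = (-0.539, -0.375).
Then the next iterate is (x, y)₁ = (1.461, 0.625).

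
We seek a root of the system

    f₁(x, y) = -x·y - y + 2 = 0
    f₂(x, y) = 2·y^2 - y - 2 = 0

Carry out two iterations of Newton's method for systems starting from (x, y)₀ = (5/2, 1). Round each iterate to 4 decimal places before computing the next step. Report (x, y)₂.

(0.5321, 1.2820)

At (5/2, 1): F = (-1.5000, -1.0000).
Jacobian J = [[-y, -x - 1], [0, 4·y - 1]].
At the point, J = [[-1.0000, -3.5000], [0.0000, 3.0000]] (det J = -3.0000).
Solving J·Δ = −F gives Δ = (-2.6667, 0.3333).
Then the next iterate is (x, y)₁ = (-0.1667, 1.3333).
Round to (-0.1667, 1.3333) and repeat: F = (0.888961, 0.222078), J = [[-1.3333, -0.8333], [0.0000, 4.3332]].
Δ = (0.6988, -0.0513), so (x, y)₂ = (0.5321, 1.2820).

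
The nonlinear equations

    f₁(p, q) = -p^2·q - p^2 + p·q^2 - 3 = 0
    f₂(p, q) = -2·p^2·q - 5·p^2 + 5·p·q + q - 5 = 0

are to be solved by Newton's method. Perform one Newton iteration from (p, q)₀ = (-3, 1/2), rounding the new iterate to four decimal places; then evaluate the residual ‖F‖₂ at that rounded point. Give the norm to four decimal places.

20.0179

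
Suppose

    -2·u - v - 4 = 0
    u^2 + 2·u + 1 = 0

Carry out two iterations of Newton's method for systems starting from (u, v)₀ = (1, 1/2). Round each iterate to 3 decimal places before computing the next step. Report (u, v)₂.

(-0.500, -3.000)

At (1, 1/2): F = (-6.500, 4.000).
Jacobian J = [[-2, -1], [2·u + 2, 0]].
At the point, J = [[-2.000, -1.000], [4.000, 0.000]] (det J = 4.000).
Solving J·Δ = −F gives Δ = (-1.000, -4.500).
Then the next iterate is (u, v)₁ = (0.000, -4.000).
Round to (0.000, -4.000) and repeat: F = (0.000, 1.000), J = [[-2.000, -1.000], [2.000, 0.000]].
Δ = (-0.500, 1.000), so (u, v)₂ = (-0.500, -3.000).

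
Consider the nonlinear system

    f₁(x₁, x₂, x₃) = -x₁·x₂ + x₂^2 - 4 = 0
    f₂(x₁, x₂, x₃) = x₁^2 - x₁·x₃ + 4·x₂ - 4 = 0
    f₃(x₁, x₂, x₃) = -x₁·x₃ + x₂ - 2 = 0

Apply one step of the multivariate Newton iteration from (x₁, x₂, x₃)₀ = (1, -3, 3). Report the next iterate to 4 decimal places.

At (1, -3, 3): F = (8.0000, -18.0000, -8.0000).
Jacobian J = [[-x₂, -x₁ + 2·x₂, 0], [2·x₁ - x₃, 4, -x₁], [-x₃, 1, -x₁]].
At the point, J = [[3.0000, -7.0000, 0.0000], [-1.0000, 4.0000, -1.0000], [-3.0000, 1.0000, -1.0000]] (det J = -23.0000).
Solving J·Δ = −F gives Δ = (2.0000, 2.0000, -12.0000).
Then the next iterate is (x₁, x₂, x₃)₁ = (3.0000, -1.0000, -9.0000).

(3.0000, -1.0000, -9.0000)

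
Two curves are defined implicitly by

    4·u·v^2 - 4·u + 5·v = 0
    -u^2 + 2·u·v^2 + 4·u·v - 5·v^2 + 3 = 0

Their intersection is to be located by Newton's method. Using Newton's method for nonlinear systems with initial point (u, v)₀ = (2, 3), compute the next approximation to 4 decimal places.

(1.5556, 1.7778)

At (2, 3): F = (79.0000, 14.0000).
Jacobian J = [[4·v^2 - 4, 8·u·v + 5], [-2·u + 2·v^2 + 4·v, 4·u·v + 4·u - 10·v]].
At the point, J = [[32.0000, 53.0000], [26.0000, 2.0000]] (det J = -1314.0000).
Solving J·Δ = −F gives Δ = (-0.4444, -1.2222).
Then the next iterate is (u, v)₁ = (1.5556, 1.7778).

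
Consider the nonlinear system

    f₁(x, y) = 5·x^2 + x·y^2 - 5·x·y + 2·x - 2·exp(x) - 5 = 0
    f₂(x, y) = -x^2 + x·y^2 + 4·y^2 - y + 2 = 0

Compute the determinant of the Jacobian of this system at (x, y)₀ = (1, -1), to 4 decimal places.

-145.1978

J = [[10·x + y^2 - 5·y - 2·exp(x) + 2, 2·x·y - 5·x], [-2·x + y^2, 2·x·y + 8·y - 1]].
At the point, J = [[12.563436, -7.0000], [-1.0000, -11.0000]].
det J = -145.1978.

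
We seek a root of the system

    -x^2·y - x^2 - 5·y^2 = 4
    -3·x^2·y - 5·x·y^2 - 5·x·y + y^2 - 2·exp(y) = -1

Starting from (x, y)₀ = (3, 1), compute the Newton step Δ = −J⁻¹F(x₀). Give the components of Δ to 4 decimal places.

(-2.3805, 0.0824)

At (3, 1): F = (-27.0000, -60.436564).
Jacobian J = [[-2·x·y - 2·x, -x^2 - 10·y], [-6·x·y - 5·y^2 - 5·y, -3·x^2 - 10·x·y - 5·x + 2·y - 2·exp(y)]].
At the point, J = [[-12.0000, -19.0000], [-28.0000, -75.436564]] (det J = 373.238764).
Solving J·Δ = −F gives Δ = (-2.3805, 0.0824).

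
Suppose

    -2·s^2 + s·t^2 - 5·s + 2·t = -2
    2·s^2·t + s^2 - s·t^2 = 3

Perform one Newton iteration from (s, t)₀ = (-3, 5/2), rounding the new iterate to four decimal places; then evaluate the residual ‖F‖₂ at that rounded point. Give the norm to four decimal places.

32.3734

At (-3, 5/2): F = (-14.7500, 69.7500).
Jacobian J = [[-4·s + t^2 - 5, 2·s·t + 2], [4·s·t + 2·s - t^2, 2·s^2 - 2·s·t]].
At the point, J = [[13.2500, -13.0000], [-42.2500, 33.0000]] (det J = -112.0000).
Solving J·Δ = −F gives Δ = (3.7500, 2.6875).
Then the next iterate is (s, t)₁ = (0.7500, 5.1875).
Re-evaluating at (0.7500, 5.1875): F = (27.682617, -16.784180), so ‖F‖₂ = 32.3734.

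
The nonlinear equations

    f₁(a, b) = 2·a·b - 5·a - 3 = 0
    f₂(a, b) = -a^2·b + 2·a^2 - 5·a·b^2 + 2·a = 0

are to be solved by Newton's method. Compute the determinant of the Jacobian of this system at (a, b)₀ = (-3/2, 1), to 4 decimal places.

-56.2500

J = [[2·b - 5, 2·a], [-2·a·b + 4·a - 5·b^2 + 2, -a^2 - 10·a·b]].
At the point, J = [[-3.0000, -3.0000], [-6.0000, 12.7500]].
det J = -56.2500.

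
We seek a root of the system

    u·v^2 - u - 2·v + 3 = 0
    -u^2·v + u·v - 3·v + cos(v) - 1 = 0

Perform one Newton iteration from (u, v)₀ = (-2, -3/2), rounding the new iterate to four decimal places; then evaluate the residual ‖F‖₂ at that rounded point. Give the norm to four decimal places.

36.4092

At (-2, -3/2): F = (3.5000, 12.570737).
Jacobian J = [[v^2 - 1, 2·u·v - 2], [-2·u·v + v, -u^2 + u - sin(v) - 3]].
At the point, J = [[1.2500, 4.0000], [-7.5000, -8.002505]] (det J = 19.996869).
Solving J·Δ = −F gives Δ = (3.9152, -2.0985).
Then the next iterate is (u, v)₁ = (1.9152, -3.5985).
Re-evaluating at (1.9152, -3.5985): F = (33.082112, 15.205497), so ‖F‖₂ = 36.4092.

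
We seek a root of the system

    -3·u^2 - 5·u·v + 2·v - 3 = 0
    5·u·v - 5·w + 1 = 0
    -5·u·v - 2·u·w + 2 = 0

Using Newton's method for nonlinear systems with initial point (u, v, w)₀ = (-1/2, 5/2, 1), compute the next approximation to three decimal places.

(-0.003, 1.883, 0.501)

At (-1/2, 5/2, 1): F = (7.500, -10.250, 9.250).
Jacobian J = [[-6·u - 5·v, -5·u + 2, 0], [5·v, 5·u, -5], [-5·v - 2·w, -5·u, -2·u]].
At the point, J = [[-9.500, 4.500, 0.000], [12.500, -2.500, -5.000], [-14.500, 2.500, 1.000]] (det J = 175.000).
Solving J·Δ = −F gives Δ = (0.497, -0.617, -0.499).
Then the next iterate is (u, v, w)₁ = (-0.003, 1.883, 0.501).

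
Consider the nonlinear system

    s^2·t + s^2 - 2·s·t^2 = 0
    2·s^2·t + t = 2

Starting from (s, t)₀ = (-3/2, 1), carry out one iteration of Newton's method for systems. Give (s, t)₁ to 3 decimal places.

(-3.750, -2.091)

At (-3/2, 1): F = (7.500, 3.500).
Jacobian J = [[2·s·t + 2·s - 2·t^2, s^2 - 4·s·t], [4·s·t, 2·s^2 + 1]].
At the point, J = [[-8.000, 8.250], [-6.000, 5.500]] (det J = 5.500).
Solving J·Δ = −F gives Δ = (-2.250, -3.091).
Then the next iterate is (s, t)₁ = (-3.750, -2.091).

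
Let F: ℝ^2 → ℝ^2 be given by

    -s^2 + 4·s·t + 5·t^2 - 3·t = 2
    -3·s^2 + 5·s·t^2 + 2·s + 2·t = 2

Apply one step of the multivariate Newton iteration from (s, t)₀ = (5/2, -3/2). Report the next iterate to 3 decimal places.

(1.594, -1.191)

At (5/2, -3/2): F = (-7.500, 9.375).
Jacobian J = [[-2·s + 4·t, 4·s + 10·t - 3], [-6·s + 5·t^2 + 2, 10·s·t + 2]].
At the point, J = [[-11.000, -8.000], [-1.750, -35.500]] (det J = 376.500).
Solving J·Δ = −F gives Δ = (-0.906, 0.309).
Then the next iterate is (s, t)₁ = (1.594, -1.191).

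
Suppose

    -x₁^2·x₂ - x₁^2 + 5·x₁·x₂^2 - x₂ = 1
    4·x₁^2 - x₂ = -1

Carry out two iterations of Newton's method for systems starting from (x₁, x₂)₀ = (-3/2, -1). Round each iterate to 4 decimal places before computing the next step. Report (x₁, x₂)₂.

(0.0589, -0.7482)

At (-3/2, -1): F = (-7.5000, 11.0000).
Jacobian J = [[-2·x₁·x₂ - 2·x₁ + 5·x₂^2, -x₁^2 + 10·x₁·x₂ - 1], [8·x₁, -1]].
At the point, J = [[5.0000, 11.7500], [-12.0000, -1.0000]] (det J = 136.0000).
Solving J·Δ = −F gives Δ = (0.8952, 0.2574).
Then the next iterate is (x₁, x₂)₁ = (-0.6048, -0.7426).
Round to (-0.6048, -0.7426) and repeat: F = (-2.019152, 3.205732), J = [[3.068625, 3.125462], [-4.8384, -1.0000]].
Δ = (0.6637, -0.0056), so (x₁, x₂)₂ = (0.0589, -0.7482).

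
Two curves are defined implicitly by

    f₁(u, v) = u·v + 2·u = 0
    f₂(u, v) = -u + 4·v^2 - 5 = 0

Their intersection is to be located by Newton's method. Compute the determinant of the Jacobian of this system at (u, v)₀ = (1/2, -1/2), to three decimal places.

-5.500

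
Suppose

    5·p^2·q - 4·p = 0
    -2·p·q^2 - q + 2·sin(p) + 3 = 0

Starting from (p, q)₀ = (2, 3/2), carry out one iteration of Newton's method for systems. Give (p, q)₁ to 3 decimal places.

At (2, 3/2): F = (22.000, -5.68141).
Jacobian J = [[10·p·q - 4, 5·p^2], [-2·q^2 + 2·cos(p), -4·p·q - 1]].
At the point, J = [[26.000, 20.000], [-5.33229, -13.000]] (det J = -231.35413).
Solving J·Δ = −F gives Δ = (-0.745, -0.131).
Then the next iterate is (p, q)₁ = (1.255, 1.369).

(1.255, 1.369)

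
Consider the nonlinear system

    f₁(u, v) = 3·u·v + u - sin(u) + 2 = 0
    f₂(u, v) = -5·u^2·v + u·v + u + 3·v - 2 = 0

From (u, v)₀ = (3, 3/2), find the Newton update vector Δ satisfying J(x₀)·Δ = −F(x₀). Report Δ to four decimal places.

(1.5341, -3.1461)

At (3, 3/2): F = (18.358880, -57.5000).
Jacobian J = [[3·v - cos(u) + 1, 3·u], [-10·u·v + v + 1, -5·u^2 + u + 3]].
At the point, J = [[6.489992, 9.0000], [-42.5000, -39.0000]] (det J = 129.390293).
Solving J·Δ = −F gives Δ = (1.5341, -3.1461).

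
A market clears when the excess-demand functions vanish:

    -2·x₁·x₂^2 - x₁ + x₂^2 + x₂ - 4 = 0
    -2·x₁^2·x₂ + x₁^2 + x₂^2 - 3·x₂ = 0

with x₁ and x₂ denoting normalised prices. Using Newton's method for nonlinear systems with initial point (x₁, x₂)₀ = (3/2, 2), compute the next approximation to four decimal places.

At (3/2, 2): F = (-11.5000, -8.7500).
Jacobian J = [[-2·x₂^2 - 1, -4·x₁·x₂ + 2·x₂ + 1], [-4·x₁·x₂ + 2·x₁, -2·x₁^2 + 2·x₂ - 3]].
At the point, J = [[-9.0000, -7.0000], [-9.0000, -3.5000]] (det J = -31.5000).
Solving J·Δ = −F gives Δ = (-0.6667, -0.7857).
Then the next iterate is (x₁, x₂)₁ = (0.8333, 1.2143).

(0.8333, 1.2143)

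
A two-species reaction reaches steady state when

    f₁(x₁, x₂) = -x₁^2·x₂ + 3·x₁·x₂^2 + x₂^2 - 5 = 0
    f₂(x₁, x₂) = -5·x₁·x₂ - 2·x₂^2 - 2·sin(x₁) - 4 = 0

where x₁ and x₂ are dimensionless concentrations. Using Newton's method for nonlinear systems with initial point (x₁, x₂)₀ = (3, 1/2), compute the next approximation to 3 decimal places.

At (3, 1/2): F = (-7.000, -12.28224).
Jacobian J = [[-2·x₁·x₂ + 3·x₂^2, -x₁^2 + 6·x₁·x₂ + 2·x₂], [-5·x₂ - 2·cos(x₁), -5·x₁ - 4·x₂]].
At the point, J = [[-2.250, 1.000], [-0.52002, -17.000]] (det J = 38.77002).
Solving J·Δ = −F gives Δ = (-3.386, -0.619).
Then the next iterate is (x₁, x₂)₁ = (-0.386, -0.119).

(-0.386, -0.119)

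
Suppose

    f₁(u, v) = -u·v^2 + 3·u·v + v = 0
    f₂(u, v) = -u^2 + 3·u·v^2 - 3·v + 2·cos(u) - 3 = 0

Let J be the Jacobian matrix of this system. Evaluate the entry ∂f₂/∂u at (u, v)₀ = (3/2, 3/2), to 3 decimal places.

1.755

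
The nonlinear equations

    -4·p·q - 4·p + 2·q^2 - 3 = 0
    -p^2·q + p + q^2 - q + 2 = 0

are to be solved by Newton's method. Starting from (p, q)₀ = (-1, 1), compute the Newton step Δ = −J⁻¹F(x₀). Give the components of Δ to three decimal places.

(0.000, -0.875)

At (-1, 1): F = (7.000, 0.000).
Jacobian J = [[-4·q - 4, -4·p + 4·q], [-2·p·q + 1, -p^2 + 2·q - 1]].
At the point, J = [[-8.000, 8.000], [3.000, 0.000]] (det J = -24.000).
Solving J·Δ = −F gives Δ = (0.000, -0.875).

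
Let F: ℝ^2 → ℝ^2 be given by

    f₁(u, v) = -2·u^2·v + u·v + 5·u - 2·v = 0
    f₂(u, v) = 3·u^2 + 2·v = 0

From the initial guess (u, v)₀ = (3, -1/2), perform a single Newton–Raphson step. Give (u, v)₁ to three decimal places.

At (3, -1/2): F = (23.500, 26.000).
Jacobian J = [[-4·u·v + v + 5, -2·u^2 + u - 2], [6·u, 2]].
At the point, J = [[10.500, -17.000], [18.000, 2.000]] (det J = 327.000).
Solving J·Δ = −F gives Δ = (-1.495, 0.459).
Then the next iterate is (u, v)₁ = (1.505, -0.041).

(1.505, -0.041)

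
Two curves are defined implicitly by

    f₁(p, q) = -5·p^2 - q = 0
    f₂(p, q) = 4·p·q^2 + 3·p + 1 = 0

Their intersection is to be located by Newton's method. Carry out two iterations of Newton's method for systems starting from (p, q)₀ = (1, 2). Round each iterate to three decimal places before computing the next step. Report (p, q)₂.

(-1.175, 4.693)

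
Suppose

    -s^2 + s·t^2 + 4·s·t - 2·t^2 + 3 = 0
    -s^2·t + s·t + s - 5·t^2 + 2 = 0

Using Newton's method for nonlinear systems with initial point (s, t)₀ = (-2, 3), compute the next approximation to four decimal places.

(-1.5361, 1.4562)

At (-2, 3): F = (-61.0000, -63.0000).
Jacobian J = [[-2·s + t^2 + 4·t, 2·s·t + 4·s - 4·t], [-2·s·t + t + 1, -s^2 + s - 10·t]].
At the point, J = [[25.0000, -32.0000], [16.0000, -36.0000]] (det J = -388.0000).
Solving J·Δ = −F gives Δ = (0.4639, -1.5438).
Then the next iterate is (s, t)₁ = (-1.5361, 1.4562).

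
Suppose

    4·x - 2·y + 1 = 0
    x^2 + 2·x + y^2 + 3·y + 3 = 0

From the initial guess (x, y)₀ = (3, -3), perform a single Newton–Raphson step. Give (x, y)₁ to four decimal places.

(8.2500, 17.0000)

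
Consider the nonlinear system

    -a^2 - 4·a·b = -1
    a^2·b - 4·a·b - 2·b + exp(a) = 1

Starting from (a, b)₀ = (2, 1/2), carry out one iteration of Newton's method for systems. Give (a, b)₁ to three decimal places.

At (2, 1/2): F = (-7.000, 3.38906).
Jacobian J = [[-2·a - 4·b, -4·a], [2·a·b - 4·b + exp(a), a^2 - 4·a - 2]].
At the point, J = [[-6.000, -8.000], [7.38906, -6.000]] (det J = 95.11245).
Solving J·Δ = −F gives Δ = (-0.727, -0.330).
Then the next iterate is (a, b)₁ = (1.273, 0.170).

(1.273, 0.170)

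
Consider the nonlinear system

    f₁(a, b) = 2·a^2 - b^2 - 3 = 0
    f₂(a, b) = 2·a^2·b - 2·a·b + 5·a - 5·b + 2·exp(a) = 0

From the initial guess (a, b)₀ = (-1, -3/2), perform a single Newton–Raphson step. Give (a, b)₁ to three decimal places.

At (-1, -3/2): F = (-3.250, -2.76424).
Jacobian J = [[4·a, -2·b], [4·a·b - 2·b + 2·exp(a) + 5, 2·a^2 - 2·a - 5]].
At the point, J = [[-4.000, 3.000], [14.73576, -1.000]] (det J = -40.20728).
Solving J·Δ = −F gives Δ = (0.287, 1.466).
Then the next iterate is (a, b)₁ = (-0.713, -0.034).

(-0.713, -0.034)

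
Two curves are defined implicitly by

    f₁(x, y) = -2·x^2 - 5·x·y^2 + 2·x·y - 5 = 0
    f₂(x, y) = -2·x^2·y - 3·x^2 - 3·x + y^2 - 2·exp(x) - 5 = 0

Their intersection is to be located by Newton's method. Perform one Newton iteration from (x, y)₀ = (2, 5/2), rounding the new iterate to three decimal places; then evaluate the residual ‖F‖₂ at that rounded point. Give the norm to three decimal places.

26.153

At (2, 5/2): F = (-65.500, -51.52811).
Jacobian J = [[-4·x - 5·y^2 + 2·y, -10·x·y + 2·x], [-4·x·y - 6·x - 2·exp(x) - 3, -2·x^2 + 2·y]].
At the point, J = [[-34.250, -46.000], [-49.77811, -3.000]] (det J = -2187.04316).
Solving J·Δ = −F gives Δ = (-0.994, -0.684).
Then the next iterate is (x, y)₁ = (1.006, 1.816).
Re-evaluating at (1.006, 1.816): F = (-19.95850, -16.90125), so ‖F‖₂ = 26.153.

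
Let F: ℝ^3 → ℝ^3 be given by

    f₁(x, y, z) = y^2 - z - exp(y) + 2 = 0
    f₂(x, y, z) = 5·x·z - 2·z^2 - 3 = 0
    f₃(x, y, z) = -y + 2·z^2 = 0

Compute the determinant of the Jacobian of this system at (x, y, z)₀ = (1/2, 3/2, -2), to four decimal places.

108.5351

J = [[0, 2·y - exp(y), -1], [5·z, 0, 5·x - 4·z], [0, -1, 4·z]].
At the point, J = [[0.0000, -1.481689, -1.0000], [-10.0000, 0.0000, 10.5000], [0.0000, -1.0000, -8.0000]].
det J = 108.5351.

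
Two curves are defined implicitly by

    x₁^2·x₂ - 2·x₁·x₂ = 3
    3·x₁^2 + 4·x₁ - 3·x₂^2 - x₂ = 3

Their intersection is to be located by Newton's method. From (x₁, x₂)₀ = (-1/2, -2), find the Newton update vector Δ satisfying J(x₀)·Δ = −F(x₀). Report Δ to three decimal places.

(0.659, 1.236)

At (-1/2, -2): F = (-5.500, -14.250).
Jacobian J = [[2·x₁·x₂ - 2·x₂, x₁^2 - 2·x₁], [6·x₁ + 4, -6·x₂ - 1]].
At the point, J = [[6.000, 1.250], [1.000, 11.000]] (det J = 64.750).
Solving J·Δ = −F gives Δ = (0.659, 1.236).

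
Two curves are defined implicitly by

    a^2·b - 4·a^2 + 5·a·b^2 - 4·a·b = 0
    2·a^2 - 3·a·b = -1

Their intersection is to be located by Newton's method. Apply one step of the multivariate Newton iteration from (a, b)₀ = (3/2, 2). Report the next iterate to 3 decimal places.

(2.653, 1.222)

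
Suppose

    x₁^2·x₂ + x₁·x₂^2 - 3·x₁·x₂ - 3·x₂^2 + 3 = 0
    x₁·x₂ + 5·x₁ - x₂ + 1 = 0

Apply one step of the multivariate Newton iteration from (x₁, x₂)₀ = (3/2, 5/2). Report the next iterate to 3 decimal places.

(0.332, 0.520)

At (3/2, 5/2): F = (-12.000, 9.750).
Jacobian J = [[2·x₁·x₂ + x₂^2 - 3·x₂, x₁^2 + 2·x₁·x₂ - 3·x₁ - 6·x₂], [x₂ + 5, x₁ - 1]].
At the point, J = [[6.250, -9.750], [7.500, 0.500]] (det J = 76.250).
Solving J·Δ = −F gives Δ = (-1.168, -1.980).
Then the next iterate is (x₁, x₂)₁ = (0.332, 0.520).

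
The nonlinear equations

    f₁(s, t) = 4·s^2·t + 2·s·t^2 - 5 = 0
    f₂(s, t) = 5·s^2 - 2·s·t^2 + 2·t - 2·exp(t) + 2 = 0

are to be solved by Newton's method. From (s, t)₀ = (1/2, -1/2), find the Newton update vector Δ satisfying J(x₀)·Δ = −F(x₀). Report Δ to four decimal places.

(-3.5000, 8.3736)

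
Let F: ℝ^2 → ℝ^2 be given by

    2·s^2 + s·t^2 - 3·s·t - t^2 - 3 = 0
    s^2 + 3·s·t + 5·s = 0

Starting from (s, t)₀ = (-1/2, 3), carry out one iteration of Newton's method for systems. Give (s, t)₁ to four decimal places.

(-0.1679, 1.3781)

At (-1/2, 3): F = (-11.5000, -6.7500).
Jacobian J = [[4·s + t^2 - 3·t, 2·s·t - 3·s - 2·t], [2·s + 3·t + 5, 3·s]].
At the point, J = [[-2.0000, -7.5000], [13.0000, -1.5000]] (det J = 100.5000).
Solving J·Δ = −F gives Δ = (0.3321, -1.6219).
Then the next iterate is (s, t)₁ = (-0.1679, 1.3781).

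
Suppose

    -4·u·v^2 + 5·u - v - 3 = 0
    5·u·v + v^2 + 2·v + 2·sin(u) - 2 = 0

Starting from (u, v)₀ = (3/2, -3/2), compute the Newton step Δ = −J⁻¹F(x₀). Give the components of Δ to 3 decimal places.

(-1.568, 0.072)

At (3/2, -3/2): F = (-7.500, -12.00501).
Jacobian J = [[-4·v^2 + 5, -8·u·v - 1], [5·v + 2·cos(u), 5·u + 2·v + 2]].
At the point, J = [[-4.000, 17.000], [-7.35853, 6.500]] (det J = 99.09494).
Solving J·Δ = −F gives Δ = (-1.568, 0.072).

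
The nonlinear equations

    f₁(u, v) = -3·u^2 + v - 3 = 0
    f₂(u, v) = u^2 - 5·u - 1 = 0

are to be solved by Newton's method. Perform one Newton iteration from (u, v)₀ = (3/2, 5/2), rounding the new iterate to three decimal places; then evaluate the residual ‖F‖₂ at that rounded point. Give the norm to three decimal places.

At (3/2, 5/2): F = (-7.250, -6.250).
Jacobian J = [[-6·u, 1], [2·u - 5, 0]].
At the point, J = [[-9.000, 1.000], [-2.000, 0.000]] (det J = 2.000).
Solving J·Δ = −F gives Δ = (-3.125, -20.875).
Then the next iterate is (u, v)₁ = (-1.625, -18.375).
Re-evaluating at (-1.625, -18.375): F = (-29.29688, 9.76562), so ‖F‖₂ = 30.882.

30.882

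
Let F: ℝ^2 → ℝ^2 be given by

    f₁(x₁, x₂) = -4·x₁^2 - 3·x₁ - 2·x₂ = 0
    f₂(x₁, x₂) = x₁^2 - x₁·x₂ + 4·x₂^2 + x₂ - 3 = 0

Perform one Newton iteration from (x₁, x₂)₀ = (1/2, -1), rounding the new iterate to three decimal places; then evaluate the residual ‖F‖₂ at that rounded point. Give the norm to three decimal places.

0.052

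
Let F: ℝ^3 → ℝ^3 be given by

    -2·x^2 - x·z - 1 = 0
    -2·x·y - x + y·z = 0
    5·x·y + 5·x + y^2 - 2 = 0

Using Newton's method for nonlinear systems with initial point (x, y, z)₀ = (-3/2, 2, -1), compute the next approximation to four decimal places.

At (-3/2, 2, -1): F = (-7.0000, 5.5000, -20.5000).
Jacobian J = [[-4·x - z, 0, -x], [-2·y - 1, -2·x + z, y], [5·y + 5, 5·x + 2·y, 0]].
At the point, J = [[7.0000, 0.0000, 1.5000], [-5.0000, 2.0000, 2.0000], [15.0000, -3.5000, 0.0000]] (det J = 30.2500).
Solving J·Δ = −F gives Δ = (0.5413, -3.5372, 2.1405).
Then the next iterate is (x, y, z)₁ = (-0.9587, -1.5372, 1.1405).

(-0.9587, -1.5372, 1.1405)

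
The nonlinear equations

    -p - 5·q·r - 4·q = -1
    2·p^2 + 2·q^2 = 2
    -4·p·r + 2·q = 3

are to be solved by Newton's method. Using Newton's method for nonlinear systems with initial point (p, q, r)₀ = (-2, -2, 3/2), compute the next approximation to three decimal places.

At (-2, -2, 3/2): F = (26.000, 14.000, 5.000).
Jacobian J = [[-1, -5·r - 4, -5·q], [4·p, 4·q, 0], [-4·r, 2, -4·p]].
At the point, J = [[-1.000, -11.500, 10.000], [-8.000, -8.000, 0.000], [-6.000, 2.000, 8.000]] (det J = -1312.000).
Solving J·Δ = −F gives Δ = (0.232, 1.518, -0.831).
Then the next iterate is (p, q, r)₁ = (-1.768, -0.482, 0.669).

(-1.768, -0.482, 0.669)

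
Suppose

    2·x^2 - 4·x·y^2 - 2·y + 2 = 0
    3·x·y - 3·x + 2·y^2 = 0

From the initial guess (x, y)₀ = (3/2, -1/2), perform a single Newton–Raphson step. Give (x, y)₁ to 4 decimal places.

(0.1885, -0.3607)

At (3/2, -1/2): F = (6.0000, -6.2500).
Jacobian J = [[4·x - 4·y^2, -8·x·y - 2], [3·y - 3, 3·x + 4·y]].
At the point, J = [[5.0000, 4.0000], [-4.5000, 2.5000]] (det J = 30.5000).
Solving J·Δ = −F gives Δ = (-1.3115, 0.1393).
Then the next iterate is (x, y)₁ = (0.1885, -0.3607).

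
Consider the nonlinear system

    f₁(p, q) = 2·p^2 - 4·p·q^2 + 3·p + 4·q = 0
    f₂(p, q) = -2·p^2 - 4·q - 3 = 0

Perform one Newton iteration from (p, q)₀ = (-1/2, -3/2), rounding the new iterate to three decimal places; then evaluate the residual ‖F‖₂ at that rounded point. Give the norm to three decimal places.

1.153

At (-1/2, -3/2): F = (-2.500, 2.500).
Jacobian J = [[4·p - 4·q^2 + 3, -8·p·q + 4], [-4·p, -4]].
At the point, J = [[-8.000, -2.000], [2.000, -4.000]] (det J = 36.000).
Solving J·Δ = −F gives Δ = (-0.417, 0.417).
Then the next iterate is (p, q)₁ = (-0.917, -1.083).
Re-evaluating at (-0.917, -1.083): F = (-1.09907, -0.34978), so ‖F‖₂ = 1.153.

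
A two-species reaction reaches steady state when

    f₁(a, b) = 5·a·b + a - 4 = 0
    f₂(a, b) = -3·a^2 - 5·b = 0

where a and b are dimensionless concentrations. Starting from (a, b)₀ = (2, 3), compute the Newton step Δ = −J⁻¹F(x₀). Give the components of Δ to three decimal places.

(-3.250, 2.400)

At (2, 3): F = (28.000, -27.000).
Jacobian J = [[5·b + 1, 5·a], [-6·a, -5]].
At the point, J = [[16.000, 10.000], [-12.000, -5.000]] (det J = 40.000).
Solving J·Δ = −F gives Δ = (-3.250, 2.400).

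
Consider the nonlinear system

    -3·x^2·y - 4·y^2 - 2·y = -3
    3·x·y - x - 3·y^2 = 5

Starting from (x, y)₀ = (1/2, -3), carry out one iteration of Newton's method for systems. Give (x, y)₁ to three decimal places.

(-0.283, -1.504)

At (1/2, -3): F = (-24.750, -37.000).
Jacobian J = [[-6·x·y, -3·x^2 - 8·y - 2], [3·y - 1, 3·x - 6·y]].
At the point, J = [[9.000, 21.250], [-10.000, 19.500]] (det J = 388.000).
Solving J·Δ = −F gives Δ = (-0.783, 1.496).
Then the next iterate is (x, y)₁ = (-0.283, -1.504).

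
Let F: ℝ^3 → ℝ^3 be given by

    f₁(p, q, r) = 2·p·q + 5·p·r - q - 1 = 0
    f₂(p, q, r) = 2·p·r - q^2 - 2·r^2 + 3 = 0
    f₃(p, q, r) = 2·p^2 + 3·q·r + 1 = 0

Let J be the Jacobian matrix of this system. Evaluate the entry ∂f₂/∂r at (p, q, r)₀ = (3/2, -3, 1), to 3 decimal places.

∂f₂/∂r = 2·p - 4·r.
At (3/2, -3, 1) this is -1.000.

-1.000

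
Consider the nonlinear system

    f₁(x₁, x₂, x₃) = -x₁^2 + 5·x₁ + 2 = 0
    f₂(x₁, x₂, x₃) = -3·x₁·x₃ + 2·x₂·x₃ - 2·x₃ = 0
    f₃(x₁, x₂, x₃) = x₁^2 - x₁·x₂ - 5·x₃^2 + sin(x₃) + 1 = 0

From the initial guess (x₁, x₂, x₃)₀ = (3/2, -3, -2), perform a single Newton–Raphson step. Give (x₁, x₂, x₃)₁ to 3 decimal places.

At (3/2, -3, -2): F = (7.250, 25.000, -13.15930).
Jacobian J = [[-2·x₁ + 5, 0, 0], [-3·x₃, 2·x₃, -3·x₁ + 2·x₂ - 2], [2·x₁ - x₂, -x₁, -10·x₃ + cos(x₃)]].
At the point, J = [[2.000, 0.000, 0.000], [6.000, -4.000, -12.500], [6.000, -1.500, 19.58385]] (det J = -194.17083).
Solving J·Δ = −F gives Δ = (-3.625, -3.839, 1.489).
Then the next iterate is (x₁, x₂, x₃)₁ = (-2.125, -6.839, -0.511).

(-2.125, -6.839, -0.511)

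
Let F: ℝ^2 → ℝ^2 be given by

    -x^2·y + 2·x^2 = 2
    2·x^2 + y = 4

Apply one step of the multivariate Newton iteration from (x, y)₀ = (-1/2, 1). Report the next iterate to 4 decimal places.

At (-1/2, 1): F = (-1.7500, -2.5000).
Jacobian J = [[-2·x·y + 4·x, -x^2], [4·x, 1]].
At the point, J = [[-1.0000, -0.2500], [-2.0000, 1.0000]] (det J = -1.5000).
Solving J·Δ = −F gives Δ = (-1.5833, -0.6667).
Then the next iterate is (x, y)₁ = (-2.0833, 0.3333).

(-2.0833, 0.3333)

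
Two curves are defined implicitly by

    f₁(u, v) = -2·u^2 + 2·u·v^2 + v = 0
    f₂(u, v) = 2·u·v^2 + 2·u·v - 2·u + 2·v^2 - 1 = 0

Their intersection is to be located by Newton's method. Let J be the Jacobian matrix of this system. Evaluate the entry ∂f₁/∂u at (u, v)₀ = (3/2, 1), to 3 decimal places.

-4.000

∂f₁/∂u = -4·u + 2·v^2.
At (3/2, 1) this is -4.000.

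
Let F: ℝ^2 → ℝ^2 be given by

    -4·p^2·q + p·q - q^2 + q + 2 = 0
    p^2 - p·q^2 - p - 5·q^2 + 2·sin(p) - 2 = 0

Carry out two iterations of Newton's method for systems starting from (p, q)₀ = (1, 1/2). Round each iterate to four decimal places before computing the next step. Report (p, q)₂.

(1.4558, 0.3175)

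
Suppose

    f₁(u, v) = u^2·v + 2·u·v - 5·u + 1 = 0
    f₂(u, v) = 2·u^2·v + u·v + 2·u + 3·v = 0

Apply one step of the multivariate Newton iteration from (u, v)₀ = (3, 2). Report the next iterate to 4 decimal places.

(0.2692, 2.9359)

At (3, 2): F = (16.0000, 54.0000).
Jacobian J = [[2·u·v + 2·v - 5, u^2 + 2·u], [4·u·v + v + 2, 2·u^2 + u + 3]].
At the point, J = [[11.0000, 15.0000], [28.0000, 24.0000]] (det J = -156.0000).
Solving J·Δ = −F gives Δ = (-2.7308, 0.9359).
Then the next iterate is (u, v)₁ = (0.2692, 2.9359).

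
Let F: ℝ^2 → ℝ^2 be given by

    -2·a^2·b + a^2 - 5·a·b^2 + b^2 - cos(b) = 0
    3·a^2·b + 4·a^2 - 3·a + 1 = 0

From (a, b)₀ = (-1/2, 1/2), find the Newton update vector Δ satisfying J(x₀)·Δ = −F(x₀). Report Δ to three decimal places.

At (-1/2, 1/2): F = (-0.00258, 3.875).
Jacobian J = [[-4·a·b + 2·a - 5·b^2, -2·a^2 - 10·a·b + 2·b + sin(b)], [6·a·b + 8·a - 3, 3·a^2]].
At the point, J = [[-1.250, 3.47943], [-8.500, 0.750]] (det J = 28.63762).
Solving J·Δ = −F gives Δ = (0.471, 0.170).

(0.471, 0.170)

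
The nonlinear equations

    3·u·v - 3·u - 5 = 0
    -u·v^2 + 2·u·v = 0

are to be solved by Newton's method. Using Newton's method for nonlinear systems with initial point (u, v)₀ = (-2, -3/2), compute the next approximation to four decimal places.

(-1.1494, -0.8966)

At (-2, -3/2): F = (10.0000, 10.5000).
Jacobian J = [[3·v - 3, 3·u], [-v^2 + 2·v, -2·u·v + 2·u]].
At the point, J = [[-7.5000, -6.0000], [-5.2500, -10.0000]] (det J = 43.5000).
Solving J·Δ = −F gives Δ = (0.8506, 0.6034).
Then the next iterate is (u, v)₁ = (-1.1494, -0.8966).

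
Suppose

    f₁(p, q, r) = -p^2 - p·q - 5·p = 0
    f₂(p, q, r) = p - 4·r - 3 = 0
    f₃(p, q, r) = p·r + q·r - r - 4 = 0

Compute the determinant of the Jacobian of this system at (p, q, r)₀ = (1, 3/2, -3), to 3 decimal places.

J = [[-2·p - q - 5, -p, 0], [1, 0, -4], [r, r, p + q - 1]].
At the point, J = [[-8.500, -1.000, 0.000], [1.000, 0.000, -4.000], [-3.000, -3.000, 1.500]].
det J = 91.500.

91.500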